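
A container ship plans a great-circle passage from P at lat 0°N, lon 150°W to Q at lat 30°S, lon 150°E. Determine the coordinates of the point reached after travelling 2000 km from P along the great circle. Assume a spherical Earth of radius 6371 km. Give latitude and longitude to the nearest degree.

≈ lat 10°S, lon 165°W

Convert each endpoint to a unit vector on the sphere (x = cos φ cos λ, y = cos φ sin λ, z = sin φ).
The central angle between the endpoints is δ = arccos(p₁·p₂) ≈ 1.123 rad (64.3°). The total great-circle distance is δ·R ≈ 1.123 × 6371 ≈ 7154 km, so the target fraction is f = 2000/7154 ≈ 0.280.
Interpolate at f ≈ 0.280 with slerp weights a = sin((1−f)δ)/sin δ ≈ 0.803, b = sin(fδ)/sin δ ≈ 0.343.
p = a·p₁ + b·p₂ ≈ (-0.952, -0.253, -0.171); φ = arcsin(p_z) ≈ -9.86°, λ = atan2(p_y, p_x) ≈ -165.12°.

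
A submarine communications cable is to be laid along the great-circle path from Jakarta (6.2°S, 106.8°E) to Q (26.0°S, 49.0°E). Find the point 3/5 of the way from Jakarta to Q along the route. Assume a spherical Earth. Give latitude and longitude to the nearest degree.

The haversine formula gives a central angle δ ≈ 1.020 rad (58.4°) between the endpoints.
Interpolate at f = 3/5 with slerp weights a = sin((1−f)δ)/sin δ ≈ 0.466, b = sin(fδ)/sin δ ≈ 0.674.
p = a·p₁ + b·p₂ ≈ (0.264, 0.900, -0.346); φ = arcsin(p_z) ≈ -20.23°, λ = atan2(p_y, p_x) ≈ 73.67°.

≈ (20°S, 74°E)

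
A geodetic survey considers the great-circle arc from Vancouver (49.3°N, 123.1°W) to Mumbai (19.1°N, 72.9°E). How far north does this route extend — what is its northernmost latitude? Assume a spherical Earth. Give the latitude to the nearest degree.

The great circle lies in the plane with unit normal n̂ = (p₁ × p₂)/|p₁ × p₂|.
Here n̂_z ≈ -0.181; the vertex latitude is φ_max = arccos|n̂_z| ≈ 79.6°.

≈ 80°N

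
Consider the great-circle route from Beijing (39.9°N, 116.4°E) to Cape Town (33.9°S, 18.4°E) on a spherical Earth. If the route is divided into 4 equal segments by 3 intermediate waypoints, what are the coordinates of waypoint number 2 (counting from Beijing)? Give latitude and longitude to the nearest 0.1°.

≈ 4.6°N, 64.8°E

Write both endpoints as unit vectors p₁, p₂ with components (cos φ cos λ, cos φ sin λ, sin φ).
The central angle between the endpoints is δ = arccos(p₁·p₂) ≈ 2.034 rad (116.5°).
Interpolate at f = 2/4 with slerp weights a = sin((1−f)δ)/sin δ ≈ 0.950, b = sin(fδ)/sin δ ≈ 0.950.
p = a·p₁ + b·p₂ ≈ (0.424, 0.902, 0.080); φ = arcsin(p_z) ≈ 4.56°, λ = atan2(p_y, p_x) ≈ 64.81°.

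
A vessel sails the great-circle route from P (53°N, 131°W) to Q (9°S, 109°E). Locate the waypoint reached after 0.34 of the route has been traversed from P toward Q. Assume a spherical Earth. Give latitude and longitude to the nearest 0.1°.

Convert each endpoint to a unit vector on the sphere (x = cos φ cos λ, y = cos φ sin λ, z = sin φ).
The central angle between the endpoints is δ = arccos(p₁·p₂) ≈ 2.007 rad (115.0°).
Interpolate at f = 0.34 with slerp weights a = sin((1−f)δ)/sin δ ≈ 1.070, b = sin(fδ)/sin δ ≈ 0.696.
p = a·p₁ + b·p₂ ≈ (-0.646, 0.164, 0.746); φ = arcsin(p_z) ≈ 48.21°, λ = atan2(p_y, p_x) ≈ 165.78°.

≈ (48.2°N, 165.8°E)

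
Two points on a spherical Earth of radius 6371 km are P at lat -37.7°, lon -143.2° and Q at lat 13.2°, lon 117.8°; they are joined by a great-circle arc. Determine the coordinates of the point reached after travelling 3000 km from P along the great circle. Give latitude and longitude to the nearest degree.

Write both endpoints as unit vectors p₁, p₂ with components (cos φ cos λ, cos φ sin λ, sin φ).
The central angle between the endpoints is δ = arccos(p₁·p₂) ≈ 1.834 rad (105.1°). The total great-circle distance is δ·R ≈ 1.834 × 6371 ≈ 11684 km, so the target fraction is f = 3000/11684 ≈ 0.257.
Interpolate at f ≈ 0.257 with slerp weights a = sin((1−f)δ)/sin δ ≈ 1.013, b = sin(fδ)/sin δ ≈ 0.470.
p = a·p₁ + b·p₂ ≈ (-0.855, -0.076, -0.512); φ = arcsin(p_z) ≈ -30.83°, λ = atan2(p_y, p_x) ≈ -174.94°.

≈ lat -31°, lon -175°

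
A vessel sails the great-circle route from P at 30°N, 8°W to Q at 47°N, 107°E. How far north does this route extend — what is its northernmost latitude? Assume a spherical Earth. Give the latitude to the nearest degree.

≈ 57°N

The great circle lies in the plane with unit normal n̂ = (p₁ × p₂)/|p₁ × p₂|.
Here n̂_z ≈ +0.539; the vertex latitude is φ_max = arccos|n̂_z| ≈ 57.4°.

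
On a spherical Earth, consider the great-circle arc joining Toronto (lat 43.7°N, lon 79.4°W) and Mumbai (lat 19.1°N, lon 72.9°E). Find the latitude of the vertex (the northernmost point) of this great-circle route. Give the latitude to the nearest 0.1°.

≈ 69.9°N

The great circle lies in the plane with unit normal n̂ = (p₁ × p₂)/|p₁ × p₂|.
Here n̂_z ≈ +0.343; the vertex latitude is φ_max = arccos|n̂_z| ≈ 69.9°.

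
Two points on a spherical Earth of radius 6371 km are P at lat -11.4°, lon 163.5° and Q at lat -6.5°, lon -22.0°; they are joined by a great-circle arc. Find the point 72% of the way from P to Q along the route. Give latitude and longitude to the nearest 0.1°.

≈ lat -48.9°, lon -40.4°

Write both endpoints as unit vectors p₁, p₂ with components (cos φ cos λ, cos φ sin λ, sin φ).
The central angle between the endpoints is δ = arccos(p₁·p₂) ≈ 2.815 rad (161.3°).
Interpolate at f = 0.72 with slerp weights a = sin((1−f)δ)/sin δ ≈ 2.210, b = sin(fδ)/sin δ ≈ 2.798.
p = a·p₁ + b·p₂ ≈ (0.501, -0.426, -0.753); φ = arcsin(p_z) ≈ -48.89°, λ = atan2(p_y, p_x) ≈ -40.41°.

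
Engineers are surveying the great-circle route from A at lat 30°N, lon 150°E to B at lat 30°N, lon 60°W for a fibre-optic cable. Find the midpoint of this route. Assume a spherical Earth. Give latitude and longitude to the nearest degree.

Convert each endpoint to a unit vector on the sphere (x = cos φ cos λ, y = cos φ sin λ, z = sin φ).
The central angle between the endpoints is δ = arccos(p₁·p₂) ≈ 1.982 rad (113.5°).
Interpolate at f = 1/2 with slerp weights a = sin((1−f)δ)/sin δ ≈ 0.913, b = sin(fδ)/sin δ ≈ 0.913.
p = a·p₁ + b·p₂ ≈ (-0.289, -0.289, 0.913); φ = arcsin(p_z) ≈ 65.85°, λ = atan2(p_y, p_x) ≈ -135.00°.

≈ lat 66°N, lon 135°W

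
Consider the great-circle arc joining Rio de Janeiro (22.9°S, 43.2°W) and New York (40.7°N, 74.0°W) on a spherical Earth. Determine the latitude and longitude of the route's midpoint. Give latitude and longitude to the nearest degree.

≈ (9°N, 57°W)

The haversine formula gives a central angle δ ≈ 1.217 rad (69.7°) between the endpoints.
Interpolate at f = 1/2 with slerp weights a = sin((1−f)δ)/sin δ ≈ 0.609, b = sin(fδ)/sin δ ≈ 0.609.
p = a·p₁ + b·p₂ ≈ (0.537, -0.828, 0.160); φ = arcsin(p_z) ≈ 9.22°, λ = atan2(p_y, p_x) ≈ -57.07°.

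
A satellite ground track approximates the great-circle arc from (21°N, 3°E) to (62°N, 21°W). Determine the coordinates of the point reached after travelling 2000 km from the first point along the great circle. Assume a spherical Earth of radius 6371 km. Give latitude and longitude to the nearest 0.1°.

≈ (38.2°N, 3.2°W)

Convert each endpoint to a unit vector on the sphere (x = cos φ cos λ, y = cos φ sin λ, z = sin φ).
The central angle between the endpoints is δ = arccos(p₁·p₂) ≈ 0.772 rad (44.2°). The total great-circle distance is δ·R ≈ 0.772 × 6371 ≈ 4916 km, so the target fraction is f = 2000/4916 ≈ 0.407.
Interpolate at f ≈ 0.407 with slerp weights a = sin((1−f)δ)/sin δ ≈ 0.634, b = sin(fδ)/sin δ ≈ 0.443.
p = a·p₁ + b·p₂ ≈ (0.785, -0.044, 0.618); φ = arcsin(p_z) ≈ 38.18°, λ = atan2(p_y, p_x) ≈ -3.18°.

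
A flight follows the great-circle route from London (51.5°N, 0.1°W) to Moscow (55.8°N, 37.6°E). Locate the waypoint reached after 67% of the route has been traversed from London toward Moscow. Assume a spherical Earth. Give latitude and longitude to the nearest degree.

From cos δ = sin φ₁ sin φ₂ + cos φ₁ cos φ₂ cos Δλ, the central angle is δ ≈ 0.392 rad (22.5°).
Interpolate at f = 0.67 with slerp weights a = sin((1−f)δ)/sin δ ≈ 0.338, b = sin(fδ)/sin δ ≈ 0.680.
p = a·p₁ + b·p₂ ≈ (0.513, 0.233, 0.826); φ = arcsin(p_z) ≈ 55.72°, λ = atan2(p_y, p_x) ≈ 24.41°.

≈ 56°N, 24°E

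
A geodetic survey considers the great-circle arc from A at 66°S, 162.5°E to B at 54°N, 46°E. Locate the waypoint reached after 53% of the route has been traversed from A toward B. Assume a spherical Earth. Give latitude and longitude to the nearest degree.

≈ 7°S, 86°E

The haversine formula gives a central angle δ ≈ 2.579 rad (147.8°) between the endpoints.
Interpolate at f = 0.53 with slerp weights a = sin((1−f)δ)/sin δ ≈ 1.755, b = sin(fδ)/sin δ ≈ 1.835.
p = a·p₁ + b·p₂ ≈ (0.069, 0.991, -0.118); φ = arcsin(p_z) ≈ -6.80°, λ = atan2(p_y, p_x) ≈ 86.04°.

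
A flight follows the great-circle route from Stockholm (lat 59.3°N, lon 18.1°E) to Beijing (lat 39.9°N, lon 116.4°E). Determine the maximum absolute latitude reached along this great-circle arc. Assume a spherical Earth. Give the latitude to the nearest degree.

≈ 64°N

The great circle lies in the plane with unit normal n̂ = (p₁ × p₂)/|p₁ × p₂|.
Here n̂_z ≈ +0.446; the vertex latitude is φ_max = arccos|n̂_z| ≈ 63.5°.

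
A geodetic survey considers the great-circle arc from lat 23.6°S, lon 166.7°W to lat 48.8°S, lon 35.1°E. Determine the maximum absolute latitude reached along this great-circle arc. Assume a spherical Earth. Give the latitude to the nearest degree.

The great circle lies in the plane with unit normal n̂ = (p₁ × p₂)/|p₁ × p₂|.
Here n̂_z ≈ -0.232; the vertex latitude is φ_max = arccos|n̂_z| ≈ 76.6°.
Check via Clairaut: cos φ_max = |cos φ₁| · sin C = cos(23.6°)·sin(165.3°) ≈ 0.232, again giving ≈ 76.6°.

≈ 77°S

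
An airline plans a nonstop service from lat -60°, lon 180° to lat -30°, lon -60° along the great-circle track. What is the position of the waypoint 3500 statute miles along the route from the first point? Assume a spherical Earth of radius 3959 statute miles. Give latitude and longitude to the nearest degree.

Convert each endpoint to a unit vector on the sphere (x = cos φ cos λ, y = cos φ sin λ, z = sin φ).
The central angle between the endpoints is δ = arccos(p₁·p₂) ≈ 1.353 rad (77.5°). The total great-circle distance is δ·R ≈ 1.353 × 3959 ≈ 5355 mi, so the target fraction is f = 3500/5355 ≈ 0.654.
Interpolate at f ≈ 0.654 with slerp weights a = sin((1−f)δ)/sin δ ≈ 0.463, b = sin(fδ)/sin δ ≈ 0.792.
p = a·p₁ + b·p₂ ≈ (0.112, -0.594, -0.797); φ = arcsin(p_z) ≈ -52.81°, λ = atan2(p_y, p_x) ≈ -79.35°.

≈ lat -53°, lon -79°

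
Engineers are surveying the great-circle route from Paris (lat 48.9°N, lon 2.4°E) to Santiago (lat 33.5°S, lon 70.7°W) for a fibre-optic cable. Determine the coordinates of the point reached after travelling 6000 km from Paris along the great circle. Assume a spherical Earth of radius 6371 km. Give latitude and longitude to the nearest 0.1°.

≈ lat 8.2°N, lon 40.0°W

Convert each endpoint to a unit vector on the sphere (x = cos φ cos λ, y = cos φ sin λ, z = sin φ).
The central angle between the endpoints is δ = arccos(p₁·p₂) ≈ 1.830 rad (104.9°). The total great-circle distance is δ·R ≈ 1.830 × 6371 ≈ 11661 km, so the target fraction is f = 6000/11661 ≈ 0.515.
Interpolate at f ≈ 0.515 with slerp weights a = sin((1−f)δ)/sin δ ≈ 0.803, b = sin(fδ)/sin δ ≈ 0.837.
p = a·p₁ + b·p₂ ≈ (0.758, -0.636, 0.143); φ = arcsin(p_z) ≈ 8.24°, λ = atan2(p_y, p_x) ≈ -40.01°.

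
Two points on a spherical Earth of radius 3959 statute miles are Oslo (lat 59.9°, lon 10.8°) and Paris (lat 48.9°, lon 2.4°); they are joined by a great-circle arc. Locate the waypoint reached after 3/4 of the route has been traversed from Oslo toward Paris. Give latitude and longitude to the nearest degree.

≈ lat 52°, lon 4°

Convert each endpoint to a unit vector on the sphere (x = cos φ cos λ, y = cos φ sin λ, z = sin φ).
The central angle between the endpoints is δ = arccos(p₁·p₂) ≈ 0.210 rad (12.0°).
Interpolate at f = 3/4 with slerp weights a = sin((1−f)δ)/sin δ ≈ 0.252, b = sin(fδ)/sin δ ≈ 0.752.
p = a·p₁ + b·p₂ ≈ (0.618, 0.044, 0.785); φ = arcsin(p_z) ≈ 51.70°, λ = atan2(p_y, p_x) ≈ 4.11°.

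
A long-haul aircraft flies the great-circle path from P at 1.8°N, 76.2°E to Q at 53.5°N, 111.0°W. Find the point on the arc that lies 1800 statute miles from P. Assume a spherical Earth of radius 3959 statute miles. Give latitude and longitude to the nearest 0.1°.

Convert each endpoint to a unit vector on the sphere (x = cos φ cos λ, y = cos φ sin λ, z = sin φ).
The central angle between the endpoints is δ = arccos(p₁·p₂) ≈ 2.171 rad (124.4°). The total great-circle distance is δ·R ≈ 2.171 × 3959 ≈ 8594 mi, so the target fraction is f = 1800/8594 ≈ 0.209.
Interpolate at f ≈ 0.209 with slerp weights a = sin((1−f)δ)/sin δ ≈ 1.199, b = sin(fδ)/sin δ ≈ 0.532.
p = a·p₁ + b·p₂ ≈ (0.172, 0.868, 0.465); φ = arcsin(p_z) ≈ 27.73°, λ = atan2(p_y, p_x) ≈ 78.77°.

≈ 27.7°N, 78.8°E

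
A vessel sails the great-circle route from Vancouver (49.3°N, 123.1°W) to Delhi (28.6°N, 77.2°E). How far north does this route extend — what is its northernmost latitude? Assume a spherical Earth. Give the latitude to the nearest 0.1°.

The great circle lies in the plane with unit normal n̂ = (p₁ × p₂)/|p₁ × p₂|.
Here n̂_z ≈ -0.202; the vertex latitude is φ_max = arccos|n̂_z| ≈ 78.4°.
Check via Clairaut: cos φ_max = |cos φ₁| · sin C = cos(49.3°)·sin(18.0°) ≈ 0.202, again giving ≈ 78.4°.

≈ 78.4°N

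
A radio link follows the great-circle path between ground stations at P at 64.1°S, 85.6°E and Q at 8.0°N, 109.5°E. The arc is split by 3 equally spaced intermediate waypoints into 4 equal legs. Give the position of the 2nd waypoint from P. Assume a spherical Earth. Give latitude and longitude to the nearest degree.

≈ 28°S, 102°E

Convert each endpoint to a unit vector on the sphere (x = cos φ cos λ, y = cos φ sin λ, z = sin φ).
The central angle between the endpoints is δ = arccos(p₁·p₂) ≈ 1.297 rad (74.3°).
Interpolate at f = 2/4 with slerp weights a = sin((1−f)δ)/sin δ ≈ 0.627, b = sin(fδ)/sin δ ≈ 0.627.
p = a·p₁ + b·p₂ ≈ (-0.186, 0.859, -0.477); φ = arcsin(p_z) ≈ -28.49°, λ = atan2(p_y, p_x) ≈ 102.24°.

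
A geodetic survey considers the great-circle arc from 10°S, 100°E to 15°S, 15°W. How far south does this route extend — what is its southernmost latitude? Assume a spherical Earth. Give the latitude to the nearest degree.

The great circle lies in the plane with unit normal n̂ = (p₁ × p₂)/|p₁ × p₂|.
Here n̂_z ≈ -0.923; the vertex latitude is φ_max = arccos|n̂_z| ≈ 22.6°.
Check via Clairaut: cos φ_max = |cos φ₁| · sin C = cos(10.0°)·sin(110.4°) ≈ 0.923, again giving ≈ 22.6°.

≈ 23°S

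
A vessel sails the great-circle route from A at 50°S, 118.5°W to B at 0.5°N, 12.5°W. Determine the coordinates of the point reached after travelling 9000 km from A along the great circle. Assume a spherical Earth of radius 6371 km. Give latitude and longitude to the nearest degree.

≈ 15°S, 25°W

Write both endpoints as unit vectors p₁, p₂ with components (cos φ cos λ, cos φ sin λ, sin φ).
The central angle between the endpoints is δ = arccos(p₁·p₂) ≈ 1.756 rad (100.6°). The total great-circle distance is δ·R ≈ 1.756 × 6371 ≈ 11186 km, so the target fraction is f = 9000/11186 ≈ 0.805.
Interpolate at f ≈ 0.805 with slerp weights a = sin((1−f)δ)/sin δ ≈ 0.342, b = sin(fδ)/sin δ ≈ 1.005.
p = a·p₁ + b·p₂ ≈ (0.876, -0.411, -0.253); φ = arcsin(p_z) ≈ -14.68°, λ = atan2(p_y, p_x) ≈ -25.13°.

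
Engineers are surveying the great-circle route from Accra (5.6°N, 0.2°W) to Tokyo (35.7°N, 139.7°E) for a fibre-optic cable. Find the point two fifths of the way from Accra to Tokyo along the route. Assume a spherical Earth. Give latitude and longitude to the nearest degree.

Write both endpoints as unit vectors p₁, p₂ with components (cos φ cos λ, cos φ sin λ, sin φ).
The central angle between the endpoints is δ = arccos(p₁·p₂) ≈ 2.167 rad (124.1°).
Interpolate at f = 2/5 with slerp weights a = sin((1−f)δ)/sin δ ≈ 1.164, b = sin(fδ)/sin δ ≈ 0.921.
p = a·p₁ + b·p₂ ≈ (0.588, 0.480, 0.651); φ = arcsin(p_z) ≈ 40.62°, λ = atan2(p_y, p_x) ≈ 39.19°.

≈ (41°N, 39°E)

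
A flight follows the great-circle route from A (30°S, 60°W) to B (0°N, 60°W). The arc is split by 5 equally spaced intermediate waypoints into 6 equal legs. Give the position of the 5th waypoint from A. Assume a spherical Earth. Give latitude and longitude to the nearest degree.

Write both endpoints as unit vectors p₁, p₂ with components (cos φ cos λ, cos φ sin λ, sin φ).
The central angle between the endpoints is δ = arccos(p₁·p₂) ≈ 0.524 rad (30.0°).
Interpolate at f = 5/6 with slerp weights a = sin((1−f)δ)/sin δ ≈ 0.174, b = sin(fδ)/sin δ ≈ 0.845.
p = a·p₁ + b·p₂ ≈ (0.498, -0.863, -0.087); φ = arcsin(p_z) ≈ -5.00°, λ = atan2(p_y, p_x) ≈ -60.00°.

≈ (5°S, 60°W)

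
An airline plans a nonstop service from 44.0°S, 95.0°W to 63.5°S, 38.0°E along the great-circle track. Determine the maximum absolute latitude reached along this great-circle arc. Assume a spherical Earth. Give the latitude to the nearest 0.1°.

The great circle lies in the plane with unit normal n̂ = (p₁ × p₂)/|p₁ × p₂|.
Here n̂_z ≈ +0.256; the vertex latitude is φ_max = arccos|n̂_z| ≈ 75.1°.

≈ 75.1°S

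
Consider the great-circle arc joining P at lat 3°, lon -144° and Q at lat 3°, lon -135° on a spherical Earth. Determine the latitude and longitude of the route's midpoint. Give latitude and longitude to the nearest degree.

From cos δ = sin φ₁ sin φ₂ + cos φ₁ cos φ₂ cos Δλ, the central angle is δ ≈ 0.157 rad (9.0°).
Interpolate at f = 1/2 with slerp weights a = sin((1−f)δ)/sin δ ≈ 0.502, b = sin(fδ)/sin δ ≈ 0.502.
p = a·p₁ + b·p₂ ≈ (-0.759, -0.649, 0.052); φ = arcsin(p_z) ≈ 3.01°, λ = atan2(p_y, p_x) ≈ -139.50°.

≈ lat 3°, lon -140°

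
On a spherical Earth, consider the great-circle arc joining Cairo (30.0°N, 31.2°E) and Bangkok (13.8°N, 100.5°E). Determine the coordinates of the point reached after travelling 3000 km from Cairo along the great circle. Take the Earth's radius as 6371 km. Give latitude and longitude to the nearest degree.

≈ 27°N, 62°E

Convert each endpoint to a unit vector on the sphere (x = cos φ cos λ, y = cos φ sin λ, z = sin φ).
The central angle between the endpoints is δ = arccos(p₁·p₂) ≈ 1.141 rad (65.4°). The total great-circle distance is δ·R ≈ 1.141 × 6371 ≈ 7270 km, so the target fraction is f = 3000/7270 ≈ 0.413.
Interpolate at f ≈ 0.413 with slerp weights a = sin((1−f)δ)/sin δ ≈ 0.683, b = sin(fδ)/sin δ ≈ 0.499.
p = a·p₁ + b·p₂ ≈ (0.418, 0.783, 0.461); φ = arcsin(p_z) ≈ 27.43°, λ = atan2(p_y, p_x) ≈ 61.91°.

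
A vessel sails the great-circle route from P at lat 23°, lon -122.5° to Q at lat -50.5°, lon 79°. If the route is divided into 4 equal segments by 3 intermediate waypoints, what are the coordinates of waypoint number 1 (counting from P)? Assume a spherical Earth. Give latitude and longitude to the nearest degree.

Write both endpoints as unit vectors p₁, p₂ with components (cos φ cos λ, cos φ sin λ, sin φ).
The central angle between the endpoints is δ = arccos(p₁·p₂) ≈ 2.580 rad (147.8°).
Interpolate at f = 1/4 with slerp weights a = sin((1−f)δ)/sin δ ≈ 1.754, b = sin(fδ)/sin δ ≈ 1.128.
p = a·p₁ + b·p₂ ≈ (-0.731, -0.657, -0.185); φ = arcsin(p_z) ≈ -10.68°, λ = atan2(p_y, p_x) ≈ -138.03°.

≈ lat -11°, lon -138°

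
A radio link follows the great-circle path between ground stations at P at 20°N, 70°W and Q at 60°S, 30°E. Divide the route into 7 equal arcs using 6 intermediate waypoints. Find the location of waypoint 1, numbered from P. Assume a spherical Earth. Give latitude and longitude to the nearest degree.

≈ 6°N, 62°W

The haversine formula gives a central angle δ ≈ 1.958 rad (112.2°) between the endpoints.
Interpolate at f = 1/7 with slerp weights a = sin((1−f)δ)/sin δ ≈ 1.074, b = sin(fδ)/sin δ ≈ 0.298.
p = a·p₁ + b·p₂ ≈ (0.474, -0.874, 0.109); φ = arcsin(p_z) ≈ 6.26°, λ = atan2(p_y, p_x) ≈ -61.51°.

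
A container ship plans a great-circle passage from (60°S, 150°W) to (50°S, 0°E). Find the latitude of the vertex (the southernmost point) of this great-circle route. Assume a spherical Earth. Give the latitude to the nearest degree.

≈ 80°S

The great circle lies in the plane with unit normal n̂ = (p₁ × p₂)/|p₁ × p₂|.
Here n̂_z ≈ +0.174; the vertex latitude is φ_max = arccos|n̂_z| ≈ 80.0°.
Check via Clairaut: cos φ_max = |cos φ₁| · sin C = cos(60.0°)·sin(159.6°) ≈ 0.174, again giving ≈ 80.0°.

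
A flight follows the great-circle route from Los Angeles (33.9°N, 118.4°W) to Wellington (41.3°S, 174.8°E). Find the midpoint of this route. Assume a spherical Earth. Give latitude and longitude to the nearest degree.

≈ 4°S, 150°W

Convert each endpoint to a unit vector on the sphere (x = cos φ cos λ, y = cos φ sin λ, z = sin φ).
The central angle between the endpoints is δ = arccos(p₁·p₂) ≈ 1.694 rad (97.0°).
Interpolate at f = 1/2 with slerp weights a = sin((1−f)δ)/sin δ ≈ 0.755, b = sin(fδ)/sin δ ≈ 0.755.
p = a·p₁ + b·p₂ ≈ (-0.863, -0.500, -0.077); φ = arcsin(p_z) ≈ -4.43°, λ = atan2(p_y, p_x) ≈ -149.92°.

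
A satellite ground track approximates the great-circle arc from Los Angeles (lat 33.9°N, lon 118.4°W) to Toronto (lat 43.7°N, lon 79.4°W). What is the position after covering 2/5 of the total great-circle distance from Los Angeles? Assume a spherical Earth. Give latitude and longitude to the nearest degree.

≈ lat 39°N, lon 104°W

Convert each endpoint to a unit vector on the sphere (x = cos φ cos λ, y = cos φ sin λ, z = sin φ).
The central angle between the endpoints is δ = arccos(p₁·p₂) ≈ 0.552 rad (31.6°).
Interpolate at f = 2/5 with slerp weights a = sin((1−f)δ)/sin δ ≈ 0.620, b = sin(fδ)/sin δ ≈ 0.418.
p = a·p₁ + b·p₂ ≈ (-0.189, -0.750, 0.634); φ = arcsin(p_z) ≈ 39.37°, λ = atan2(p_y, p_x) ≈ -104.17°.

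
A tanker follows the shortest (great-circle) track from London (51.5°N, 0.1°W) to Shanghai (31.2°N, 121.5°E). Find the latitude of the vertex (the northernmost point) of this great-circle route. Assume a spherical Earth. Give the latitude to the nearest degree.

The great circle lies in the plane with unit normal n̂ = (p₁ × p₂)/|p₁ × p₂|.
Here n̂_z ≈ +0.457; the vertex latitude is φ_max = arccos|n̂_z| ≈ 62.8°.
Check via Clairaut: cos φ_max = |cos φ₁| · sin C = cos(51.5°)·sin(47.3°) ≈ 0.457, again giving ≈ 62.8°.

≈ 63°N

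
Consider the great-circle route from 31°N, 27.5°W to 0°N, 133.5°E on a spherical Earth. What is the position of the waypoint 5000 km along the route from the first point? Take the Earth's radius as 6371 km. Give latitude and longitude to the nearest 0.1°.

≈ 60.2°N, 24.8°E

From cos δ = sin φ₁ sin φ₂ + cos φ₁ cos φ₂ cos Δλ, the central angle is δ ≈ 2.516 rad (144.1°). The total great-circle distance is δ·R ≈ 2.516 × 6371 ≈ 16028 km, so the target fraction is f = 5000/16028 ≈ 0.312.
Interpolate at f ≈ 0.312 with slerp weights a = sin((1−f)δ)/sin δ ≈ 1.685, b = sin(fδ)/sin δ ≈ 1.206.
p = a·p₁ + b·p₂ ≈ (0.451, 0.208, 0.868); φ = arcsin(p_z) ≈ 60.22°, λ = atan2(p_y, p_x) ≈ 24.77°.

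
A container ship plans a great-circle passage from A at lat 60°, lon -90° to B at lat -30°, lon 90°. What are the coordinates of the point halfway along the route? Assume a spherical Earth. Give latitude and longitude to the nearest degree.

≈ lat 45°, lon 90°

Write both endpoints as unit vectors p₁, p₂ with components (cos φ cos λ, cos φ sin λ, sin φ).
The central angle between the endpoints is δ = arccos(p₁·p₂) ≈ 2.618 rad (150.0°).
Interpolate at f = 1/2 with slerp weights a = sin((1−f)δ)/sin δ ≈ 1.932, b = sin(fδ)/sin δ ≈ 1.932.
p = a·p₁ + b·p₂ ≈ (0.000, 0.707, 0.707); φ = arcsin(p_z) ≈ 45.00°, λ = atan2(p_y, p_x) ≈ 90.00°.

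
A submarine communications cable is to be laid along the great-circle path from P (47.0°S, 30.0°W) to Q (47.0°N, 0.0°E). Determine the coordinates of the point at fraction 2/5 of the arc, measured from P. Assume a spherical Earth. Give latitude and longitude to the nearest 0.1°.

≈ (9.5°S, 17.3°W)

The haversine formula gives a central angle δ ≈ 1.703 rad (97.6°) between the endpoints.
Interpolate at f = 2/5 with slerp weights a = sin((1−f)δ)/sin δ ≈ 0.861, b = sin(fδ)/sin δ ≈ 0.635.
p = a·p₁ + b·p₂ ≈ (0.942, -0.293, -0.165); φ = arcsin(p_z) ≈ -9.48°, λ = atan2(p_y, p_x) ≈ -17.31°.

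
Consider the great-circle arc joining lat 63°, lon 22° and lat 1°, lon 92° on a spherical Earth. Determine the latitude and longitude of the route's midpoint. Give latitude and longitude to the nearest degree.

Convert each endpoint to a unit vector on the sphere (x = cos φ cos λ, y = cos φ sin λ, z = sin φ).
The central angle between the endpoints is δ = arccos(p₁·p₂) ≈ 1.399 rad (80.2°).
Interpolate at f = 1/2 with slerp weights a = sin((1−f)δ)/sin δ ≈ 0.653, b = sin(fδ)/sin δ ≈ 0.653.
p = a·p₁ + b·p₂ ≈ (0.252, 0.764, 0.594); φ = arcsin(p_z) ≈ 36.42°, λ = atan2(p_y, p_x) ≈ 71.73°.

≈ lat 36°, lon 72°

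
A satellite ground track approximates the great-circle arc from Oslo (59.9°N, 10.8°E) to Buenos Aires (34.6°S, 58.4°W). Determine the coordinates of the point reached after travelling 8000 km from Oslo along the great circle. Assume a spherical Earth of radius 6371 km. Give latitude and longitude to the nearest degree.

≈ 0°N, 40°W

From cos δ = sin φ₁ sin φ₂ + cos φ₁ cos φ₂ cos Δλ, the central angle is δ ≈ 1.923 rad (110.2°). The total great-circle distance is δ·R ≈ 1.923 × 6371 ≈ 12249 km, so the target fraction is f = 8000/12249 ≈ 0.653.
Interpolate at f ≈ 0.653 with slerp weights a = sin((1−f)δ)/sin δ ≈ 0.659, b = sin(fδ)/sin δ ≈ 1.013.
p = a·p₁ + b·p₂ ≈ (0.761, -0.648, -0.005); φ = arcsin(p_z) ≈ -0.29°, λ = atan2(p_y, p_x) ≈ -40.40°.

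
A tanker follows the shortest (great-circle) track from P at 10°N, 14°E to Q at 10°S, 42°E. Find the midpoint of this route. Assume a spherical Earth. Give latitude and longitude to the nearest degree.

Write both endpoints as unit vectors p₁, p₂ with components (cos φ cos λ, cos φ sin λ, sin φ).
The central angle between the endpoints is δ = arccos(p₁·p₂) ≈ 0.599 rad (34.3°).
Interpolate at f = 1/2 with slerp weights a = sin((1−f)δ)/sin δ ≈ 0.523, b = sin(fδ)/sin δ ≈ 0.523.
p = a·p₁ + b·p₂ ≈ (0.883, 0.469, 0.000); φ = arcsin(p_z) ≈ 0.00°, λ = atan2(p_y, p_x) ≈ 28.00°.

≈ 0°N, 28°E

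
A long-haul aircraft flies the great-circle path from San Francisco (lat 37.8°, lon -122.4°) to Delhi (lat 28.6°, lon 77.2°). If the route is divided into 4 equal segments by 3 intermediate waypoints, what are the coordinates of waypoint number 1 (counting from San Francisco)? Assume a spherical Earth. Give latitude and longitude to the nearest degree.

From cos δ = sin φ₁ sin φ₂ + cos φ₁ cos φ₂ cos Δλ, the central angle is δ ≈ 1.939 rad (111.1°).
Interpolate at f = 1/4 with slerp weights a = sin((1−f)δ)/sin δ ≈ 1.065, b = sin(fδ)/sin δ ≈ 0.500.
p = a·p₁ + b·p₂ ≈ (-0.354, -0.283, 0.892); φ = arcsin(p_z) ≈ 63.09°, λ = atan2(p_y, p_x) ≈ -141.37°.

≈ lat 63°, lon -141°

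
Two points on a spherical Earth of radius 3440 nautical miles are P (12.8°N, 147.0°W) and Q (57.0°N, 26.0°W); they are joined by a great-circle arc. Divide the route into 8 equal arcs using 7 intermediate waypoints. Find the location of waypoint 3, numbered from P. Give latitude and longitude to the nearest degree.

Convert each endpoint to a unit vector on the sphere (x = cos φ cos λ, y = cos φ sin λ, z = sin φ).
The central angle between the endpoints is δ = arccos(p₁·p₂) ≈ 1.659 rad (95.0°).
Interpolate at f = 3/8 with slerp weights a = sin((1−f)δ)/sin δ ≈ 0.864, b = sin(fδ)/sin δ ≈ 0.585.
p = a·p₁ + b·p₂ ≈ (-0.420, -0.599, 0.682); φ = arcsin(p_z) ≈ 43.00°, λ = atan2(p_y, p_x) ≈ -125.08°.

≈ (43°N, 125°W)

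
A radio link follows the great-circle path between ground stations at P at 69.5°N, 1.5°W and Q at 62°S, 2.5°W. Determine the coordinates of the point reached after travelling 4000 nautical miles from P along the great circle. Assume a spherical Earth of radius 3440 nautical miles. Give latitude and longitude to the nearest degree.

The haversine formula gives a central angle δ ≈ 2.295 rad (131.5°) between the endpoints. The total great-circle distance is δ·R ≈ 2.295 × 3440 ≈ 7895 nmi, so the target fraction is f = 4000/7895 ≈ 0.507.
Interpolate at f ≈ 0.507 with slerp weights a = sin((1−f)δ)/sin δ ≈ 1.209, b = sin(fδ)/sin δ ≈ 1.226.
p = a·p₁ + b·p₂ ≈ (0.998, -0.036, 0.050); φ = arcsin(p_z) ≈ 2.88°, λ = atan2(p_y, p_x) ≈ -2.08°.

≈ 3°N, 2°W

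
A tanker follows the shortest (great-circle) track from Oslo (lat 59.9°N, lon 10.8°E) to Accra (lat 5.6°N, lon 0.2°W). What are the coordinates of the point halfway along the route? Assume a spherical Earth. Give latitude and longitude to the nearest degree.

≈ lat 33°N, lon 3°E

Convert each endpoint to a unit vector on the sphere (x = cos φ cos λ, y = cos φ sin λ, z = sin φ).
The central angle between the endpoints is δ = arccos(p₁·p₂) ≈ 0.959 rad (54.9°).
Interpolate at f = 1/2 with slerp weights a = sin((1−f)δ)/sin δ ≈ 0.564, b = sin(fδ)/sin δ ≈ 0.564.
p = a·p₁ + b·p₂ ≈ (0.838, 0.051, 0.543); φ = arcsin(p_z) ≈ 32.86°, λ = atan2(p_y, p_x) ≈ 3.48°.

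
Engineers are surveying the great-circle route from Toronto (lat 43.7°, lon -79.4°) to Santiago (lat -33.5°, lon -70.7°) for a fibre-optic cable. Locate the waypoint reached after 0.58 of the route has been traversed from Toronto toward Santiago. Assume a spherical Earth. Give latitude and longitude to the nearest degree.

Convert each endpoint to a unit vector on the sphere (x = cos φ cos λ, y = cos φ sin λ, z = sin φ).
The central angle between the endpoints is δ = arccos(p₁·p₂) ≈ 1.355 rad (77.6°).
Interpolate at f = 0.58 with slerp weights a = sin((1−f)δ)/sin δ ≈ 0.552, b = sin(fδ)/sin δ ≈ 0.724.
p = a·p₁ + b·p₂ ≈ (0.273, -0.962, -0.019); φ = arcsin(p_z) ≈ -1.07°, λ = atan2(p_y, p_x) ≈ -74.16°.

≈ lat -1°, lon -74°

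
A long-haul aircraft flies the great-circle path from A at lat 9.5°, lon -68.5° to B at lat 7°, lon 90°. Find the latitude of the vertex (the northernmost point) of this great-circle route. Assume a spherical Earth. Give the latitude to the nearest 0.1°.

The great circle lies in the plane with unit normal n̂ = (p₁ × p₂)/|p₁ × p₂|.
Here n̂_z ≈ +0.789; the vertex latitude is φ_max = arccos|n̂_z| ≈ 37.9°.
Check via Clairaut: cos φ_max = |cos φ₁| · sin C = cos(9.5°)·sin(53.2°) ≈ 0.789, again giving ≈ 37.9°.

≈ 37.9°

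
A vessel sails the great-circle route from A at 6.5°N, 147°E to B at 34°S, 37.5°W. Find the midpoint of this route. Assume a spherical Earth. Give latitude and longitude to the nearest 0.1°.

≈ 68.1°S, 168.3°E

The haversine formula gives a central angle δ ≈ 2.656 rad (152.2°) between the endpoints.
Interpolate at f = 1/2 with slerp weights a = sin((1−f)δ)/sin δ ≈ 2.080, b = sin(fδ)/sin δ ≈ 2.080.
p = a·p₁ + b·p₂ ≈ (-0.365, 0.076, -0.928); φ = arcsin(p_z) ≈ -68.10°, λ = atan2(p_y, p_x) ≈ 168.27°.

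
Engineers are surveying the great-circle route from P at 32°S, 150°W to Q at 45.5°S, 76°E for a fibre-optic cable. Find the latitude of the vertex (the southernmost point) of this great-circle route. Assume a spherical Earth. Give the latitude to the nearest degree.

The great circle lies in the plane with unit normal n̂ = (p₁ × p₂)/|p₁ × p₂|.
Here n̂_z ≈ -0.428; the vertex latitude is φ_max = arccos|n̂_z| ≈ 64.7°.
Check via Clairaut: cos φ_max = |cos φ₁| · sin C = cos(32.0°)·sin(149.7°) ≈ 0.428, again giving ≈ 64.7°.

≈ 65°S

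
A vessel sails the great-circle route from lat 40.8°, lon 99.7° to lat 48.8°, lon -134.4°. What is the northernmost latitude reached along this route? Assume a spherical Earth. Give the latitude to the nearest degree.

≈ 66°

The great circle lies in the plane with unit normal n̂ = (p₁ × p₂)/|p₁ × p₂|.
Here n̂_z ≈ +0.412; the vertex latitude is φ_max = arccos|n̂_z| ≈ 65.7°.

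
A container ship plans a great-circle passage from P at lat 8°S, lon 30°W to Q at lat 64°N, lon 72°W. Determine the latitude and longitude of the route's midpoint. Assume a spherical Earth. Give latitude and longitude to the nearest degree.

≈ lat 29°N, lon 43°W

Write both endpoints as unit vectors p₁, p₂ with components (cos φ cos λ, cos φ sin λ, sin φ).
The central angle between the endpoints is δ = arccos(p₁·p₂) ≈ 1.372 rad (78.6°).
Interpolate at f = 1/2 with slerp weights a = sin((1−f)δ)/sin δ ≈ 0.646, b = sin(fδ)/sin δ ≈ 0.646.
p = a·p₁ + b·p₂ ≈ (0.642, -0.589, 0.491); φ = arcsin(p_z) ≈ 29.40°, λ = atan2(p_y, p_x) ≈ -42.57°.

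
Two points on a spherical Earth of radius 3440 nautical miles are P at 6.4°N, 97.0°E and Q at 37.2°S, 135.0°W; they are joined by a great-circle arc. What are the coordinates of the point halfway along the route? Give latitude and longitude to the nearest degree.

≈ 32°S, 148°E

Write both endpoints as unit vectors p₁, p₂ with components (cos φ cos λ, cos φ sin λ, sin φ).
The central angle between the endpoints is δ = arccos(p₁·p₂) ≈ 2.159 rad (123.7°).
Interpolate at f = 1/2 with slerp weights a = sin((1−f)δ)/sin δ ≈ 1.060, b = sin(fδ)/sin δ ≈ 1.060.
p = a·p₁ + b·p₂ ≈ (-0.725, 0.448, -0.523); φ = arcsin(p_z) ≈ -31.50°, λ = atan2(p_y, p_x) ≈ 148.27°.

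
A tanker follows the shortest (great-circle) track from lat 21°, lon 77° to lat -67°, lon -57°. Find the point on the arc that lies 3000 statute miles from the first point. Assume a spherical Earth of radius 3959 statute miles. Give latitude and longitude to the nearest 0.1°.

The haversine formula gives a central angle δ ≈ 2.194 rad (125.7°) between the endpoints. The total great-circle distance is δ·R ≈ 2.194 × 3959 ≈ 8684 mi, so the target fraction is f = 3000/8684 ≈ 0.345.
Interpolate at f ≈ 0.345 with slerp weights a = sin((1−f)δ)/sin δ ≈ 1.220, b = sin(fδ)/sin δ ≈ 0.846.
p = a·p₁ + b·p₂ ≈ (0.436, 0.832, -0.342); φ = arcsin(p_z) ≈ -19.98°, λ = atan2(p_y, p_x) ≈ 62.34°.

≈ lat -20.0°, lon 62.3°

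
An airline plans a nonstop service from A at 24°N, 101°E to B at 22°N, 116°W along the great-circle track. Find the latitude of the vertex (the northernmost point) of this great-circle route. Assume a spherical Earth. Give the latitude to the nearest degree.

≈ 53°N

The great circle lies in the plane with unit normal n̂ = (p₁ × p₂)/|p₁ × p₂|.
Here n̂_z ≈ +0.599; the vertex latitude is φ_max = arccos|n̂_z| ≈ 53.2°.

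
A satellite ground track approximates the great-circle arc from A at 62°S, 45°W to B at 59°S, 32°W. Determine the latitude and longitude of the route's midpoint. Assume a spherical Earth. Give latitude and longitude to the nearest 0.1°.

Convert each endpoint to a unit vector on the sphere (x = cos φ cos λ, y = cos φ sin λ, z = sin φ).
The central angle between the endpoints is δ = arccos(p₁·p₂) ≈ 0.123 rad (7.1°).
Interpolate at f = 1/2 with slerp weights a = sin((1−f)δ)/sin δ ≈ 0.501, b = sin(fδ)/sin δ ≈ 0.501.
p = a·p₁ + b·p₂ ≈ (0.385, -0.303, -0.872); φ = arcsin(p_z) ≈ -60.66°, λ = atan2(p_y, p_x) ≈ -38.20°.

≈ 60.7°S, 38.2°W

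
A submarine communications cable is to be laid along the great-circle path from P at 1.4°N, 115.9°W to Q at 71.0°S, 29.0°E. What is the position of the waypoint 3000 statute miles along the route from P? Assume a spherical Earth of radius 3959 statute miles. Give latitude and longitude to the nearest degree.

≈ 41°S, 106°W

From cos δ = sin φ₁ sin φ₂ + cos φ₁ cos φ₂ cos Δλ, the central angle is δ ≈ 1.864 rad (106.8°). The total great-circle distance is δ·R ≈ 1.864 × 3959 ≈ 7381 mi, so the target fraction is f = 3000/7381 ≈ 0.406.
Interpolate at f ≈ 0.406 with slerp weights a = sin((1−f)δ)/sin δ ≈ 0.934, b = sin(fδ)/sin δ ≈ 0.718.
p = a·p₁ + b·p₂ ≈ (-0.203, -0.727, -0.656); φ = arcsin(p_z) ≈ -41.00°, λ = atan2(p_y, p_x) ≈ -105.64°.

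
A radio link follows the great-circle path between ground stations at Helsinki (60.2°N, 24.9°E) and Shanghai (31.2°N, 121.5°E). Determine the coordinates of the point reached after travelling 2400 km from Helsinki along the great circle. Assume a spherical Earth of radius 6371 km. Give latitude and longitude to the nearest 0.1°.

≈ 61.1°N, 69.8°E

Convert each endpoint to a unit vector on the sphere (x = cos φ cos λ, y = cos φ sin λ, z = sin φ).
The central angle between the endpoints is δ = arccos(p₁·p₂) ≈ 1.159 rad (66.4°). The total great-circle distance is δ·R ≈ 1.159 × 6371 ≈ 7381 km, so the target fraction is f = 2400/7381 ≈ 0.325.
Interpolate at f ≈ 0.325 with slerp weights a = sin((1−f)δ)/sin δ ≈ 0.769, b = sin(fδ)/sin δ ≈ 0.401.
p = a·p₁ + b·p₂ ≈ (0.167, 0.454, 0.875); φ = arcsin(p_z) ≈ 61.08°, λ = atan2(p_y, p_x) ≈ 69.77°.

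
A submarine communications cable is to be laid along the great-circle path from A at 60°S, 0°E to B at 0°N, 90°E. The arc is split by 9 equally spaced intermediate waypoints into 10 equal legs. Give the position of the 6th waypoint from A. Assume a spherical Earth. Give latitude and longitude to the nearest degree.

≈ 31°S, 70°E

Write both endpoints as unit vectors p₁, p₂ with components (cos φ cos λ, cos φ sin λ, sin φ).
The central angle between the endpoints is δ = arccos(p₁·p₂) ≈ 1.571 rad (90.0°).
Interpolate at f = 6/10 with slerp weights a = sin((1−f)δ)/sin δ ≈ 0.588, b = sin(fδ)/sin δ ≈ 0.809.
p = a·p₁ + b·p₂ ≈ (0.294, 0.809, -0.509); φ = arcsin(p_z) ≈ -30.60°, λ = atan2(p_y, p_x) ≈ 70.04°.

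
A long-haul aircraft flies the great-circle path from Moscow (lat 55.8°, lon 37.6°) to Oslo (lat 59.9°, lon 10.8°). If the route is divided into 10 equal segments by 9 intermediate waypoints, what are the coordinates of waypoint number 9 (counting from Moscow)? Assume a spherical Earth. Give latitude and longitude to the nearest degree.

≈ lat 60°, lon 14°

The haversine formula gives a central angle δ ≈ 0.257 rad (14.7°) between the endpoints.
Interpolate at f = 9/10 with slerp weights a = sin((1−f)δ)/sin δ ≈ 0.101, b = sin(fδ)/sin δ ≈ 0.902.
p = a·p₁ + b·p₂ ≈ (0.489, 0.119, 0.864); φ = arcsin(p_z) ≈ 59.76°, λ = atan2(p_y, p_x) ≈ 13.72°.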